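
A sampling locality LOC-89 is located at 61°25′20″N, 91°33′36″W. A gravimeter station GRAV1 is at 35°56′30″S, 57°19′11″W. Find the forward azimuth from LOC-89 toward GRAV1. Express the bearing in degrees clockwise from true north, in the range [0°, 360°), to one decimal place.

LOC-89: φ = +61.42222°, λ = -91.56000°
GRAV1: φ = -35.94167°, λ = -57.31972°
Δλ = 34.2403°
y = sin Δλ · cos φ₂ = 0.455542
x = cos φ₁ sin φ₂ − sin φ₁ cos φ₂ cos Δλ = -0.868529
θ = atan2(y, x) = 152.3231° → 152.3231° (mod 360°)

152.3°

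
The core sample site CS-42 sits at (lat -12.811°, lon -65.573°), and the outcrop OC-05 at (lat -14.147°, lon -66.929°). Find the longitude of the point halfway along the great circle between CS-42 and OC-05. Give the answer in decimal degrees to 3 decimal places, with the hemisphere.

66.249°W

Bx = cos φ₂ cos Δλ = 0.969400,  By = cos φ₂ sin Δλ = -0.022947
φₘ = atan2(sin φ₁ + sin φ₂, √((cos φ₁ + Bx)² + By²)) = -13.47991°
λₘ = λ₁ + atan2(By, cos φ₁ + Bx) = -66.24911°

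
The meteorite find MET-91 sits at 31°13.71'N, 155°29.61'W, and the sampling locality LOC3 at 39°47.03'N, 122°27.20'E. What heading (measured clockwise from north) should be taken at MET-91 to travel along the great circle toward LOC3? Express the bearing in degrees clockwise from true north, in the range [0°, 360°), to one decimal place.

302.9°

MET-91: φ = +31.22850°, λ = -155.49350°
LOC3: φ = +39.78383°, λ = +122.45333°
Δλ = -82.0532°
y = sin Δλ · cos φ₂ = -0.761084
x = cos φ₁ sin φ₂ − sin φ₁ cos φ₂ cos Δλ = 0.492094
θ = atan2(y, x) = -57.1145° → 302.8855° (mod 360°)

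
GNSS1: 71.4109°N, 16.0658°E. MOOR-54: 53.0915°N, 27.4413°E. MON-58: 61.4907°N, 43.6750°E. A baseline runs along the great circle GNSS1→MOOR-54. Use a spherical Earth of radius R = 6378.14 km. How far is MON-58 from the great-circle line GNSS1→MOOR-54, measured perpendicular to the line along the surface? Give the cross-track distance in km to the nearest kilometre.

δ₁₃ = central angle GNSS1→MON-58 = 0.254764 rad  (haversine)
θ₁₃ = bearing GNSS1→MON-58 = 118.632°,  θ₁₂ = bearing GNSS1→MOOR-54 = 158.657°
dₓₜ = R·arcsin(sin δ₁₃ · sin(θ₁₃ − θ₁₂)) = 6378.14·arcsin(0.25202·sin(-40.025°)) = -1038.337 km
|dₓₜ| = 1038.337 km

1038 km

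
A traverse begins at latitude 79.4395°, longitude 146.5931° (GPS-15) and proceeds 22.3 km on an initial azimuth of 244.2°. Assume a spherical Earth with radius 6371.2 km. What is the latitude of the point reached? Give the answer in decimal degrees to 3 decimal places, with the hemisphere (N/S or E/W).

79.351°N

δ = d/R = 22.3/6371.2 = 0.003500 rad
φ₂ = arcsin(sin φ₁ cos δ + cos φ₁ sin δ cos θ)
   = arcsin(0.98306·0.99999 + 0.18327·0.00350·-0.43523) = 79.35070°
λ₂ = λ₁ + atan2(sin θ sin δ cos φ₁, cos δ − sin φ₁ sin φ₂) = 145.61603°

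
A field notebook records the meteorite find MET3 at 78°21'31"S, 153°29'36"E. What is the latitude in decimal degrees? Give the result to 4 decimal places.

78.3586°S

78° + 21′/60 + 31″/3600 = 78 + 0.35000 + 0.00861 = 78.3586°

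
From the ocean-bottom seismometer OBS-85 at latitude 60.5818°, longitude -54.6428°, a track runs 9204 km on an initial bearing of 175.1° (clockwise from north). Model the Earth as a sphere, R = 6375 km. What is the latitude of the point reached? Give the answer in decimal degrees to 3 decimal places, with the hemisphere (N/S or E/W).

δ = d/R = 9204/6375 = 1.443765 rad
φ₂ = arcsin(sin φ₁ cos δ + cos φ₁ sin δ cos θ)
   = arcsin(0.87106·0.12669 + 0.49118·0.99194·-0.99635) = -22.02972°
λ₂ = λ₁ + atan2(sin θ sin δ cos φ₁, cos δ − sin φ₁ sin φ₂) = -49.39853°

22.030°S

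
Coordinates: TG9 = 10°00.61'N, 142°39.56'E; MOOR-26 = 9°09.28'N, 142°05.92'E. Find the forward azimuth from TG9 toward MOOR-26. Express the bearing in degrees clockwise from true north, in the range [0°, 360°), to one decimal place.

212.9°

TG9: φ = +10.01017°, λ = +142.65933°
MOOR-26: φ = +9.15467°, λ = +142.09867°
Δλ = -0.5607°
y = sin Δλ · cos φ₂ = -0.009661
x = cos φ₁ sin φ₂ − sin φ₁ cos φ₂ cos Δλ = -0.014923
θ = atan2(y, x) = -147.0814° → 212.9186° (mod 360°)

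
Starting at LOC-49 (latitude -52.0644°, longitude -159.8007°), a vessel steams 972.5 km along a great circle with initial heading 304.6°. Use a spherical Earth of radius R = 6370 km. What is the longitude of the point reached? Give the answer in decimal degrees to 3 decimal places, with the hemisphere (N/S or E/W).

170.296°W

δ = d/R = 972.5/6370 = 0.152669 rad
φ₂ = arcsin(sin φ₁ cos δ + cos φ₁ sin δ cos θ)
   = arcsin(-0.78870·0.98837 + 0.61478·0.15208·0.56784) = -46.58872°
λ₂ = λ₁ + atan2(sin θ sin δ cos φ₁, cos δ − sin φ₁ sin φ₂) = -170.29576°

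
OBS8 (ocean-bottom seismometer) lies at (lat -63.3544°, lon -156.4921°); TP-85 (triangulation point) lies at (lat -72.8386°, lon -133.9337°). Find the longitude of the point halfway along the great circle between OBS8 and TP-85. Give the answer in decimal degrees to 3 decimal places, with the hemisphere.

Bx = cos φ₂ cos Δλ = 0.272489,  By = cos φ₂ sin Δλ = 0.113194
φₘ = atan2(sin φ₁ + sin φ₂, √((cos φ₁ + Bx)² + By²)) = -68.46400°
λₘ = λ₁ + atan2(By, cos φ₁ + Bx) = -147.56923°

147.569°W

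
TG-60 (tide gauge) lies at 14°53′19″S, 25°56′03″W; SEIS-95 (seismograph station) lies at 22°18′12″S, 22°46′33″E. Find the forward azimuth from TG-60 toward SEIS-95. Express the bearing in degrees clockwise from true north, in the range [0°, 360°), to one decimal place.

106.8°

TG-60: φ = -14.88861°, λ = -25.93417°
SEIS-95: φ = -22.30333°, λ = +22.77583°
Δλ = 48.7100°
y = sin Δλ · cos φ₂ = 0.695167
x = cos φ₁ sin φ₂ − sin φ₁ cos φ₂ cos Δλ = -0.209905
θ = atan2(y, x) = 106.8017° → 106.8017° (mod 360°)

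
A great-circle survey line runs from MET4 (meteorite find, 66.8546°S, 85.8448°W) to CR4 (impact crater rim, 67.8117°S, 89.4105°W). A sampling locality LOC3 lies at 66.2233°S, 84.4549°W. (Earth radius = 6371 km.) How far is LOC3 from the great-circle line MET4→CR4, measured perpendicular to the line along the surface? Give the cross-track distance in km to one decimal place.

δ₁₃ = central angle MET4→LOC3 = 0.014651 rad  (haversine)
θ₁₃ = bearing MET4→LOC3 = 41.875°,  θ₁₂ = bearing MET4→CR4 = 233.506°
dₓₜ = R·arcsin(sin δ₁₃ · sin(θ₁₃ − θ₁₂)) = 6371·arcsin(0.01465·sin(-191.631°)) = 18.818 km
|dₓₜ| = 18.818 km

18.8 km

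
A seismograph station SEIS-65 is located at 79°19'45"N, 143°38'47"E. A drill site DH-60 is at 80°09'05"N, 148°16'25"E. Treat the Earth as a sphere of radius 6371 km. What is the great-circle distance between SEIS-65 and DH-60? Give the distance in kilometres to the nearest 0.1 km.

SEIS-65: φ = +79.32917°, λ = +143.64639°
DH-60: φ = +80.15139°, λ = +148.27361°
Δφ = 0.8222°,  Δλ = 4.6272°
a = sin²(Δφ/2) + cos φ₁ cos φ₂ sin²(Δλ/2) = 0.000103
c = 2·arcsin(√a) = 0.020308 rad = 1.1635°
d = R·c = 6371 × 0.020308 = 129.4 km

129.4 km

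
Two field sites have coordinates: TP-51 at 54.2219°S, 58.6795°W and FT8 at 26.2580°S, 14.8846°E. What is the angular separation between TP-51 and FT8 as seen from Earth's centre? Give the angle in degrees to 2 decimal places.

59.52°

Δφ = 27.9639°,  Δλ = 73.5641°
a = sin²(Δφ/2) + cos φ₁ cos φ₂ sin²(Δλ/2) = 0.246362
c = 2·arcsin(√a) = 1.038774 rad = 59.5174°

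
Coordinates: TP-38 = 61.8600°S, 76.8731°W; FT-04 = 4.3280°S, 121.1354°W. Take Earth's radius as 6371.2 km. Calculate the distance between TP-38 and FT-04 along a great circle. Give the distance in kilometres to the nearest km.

Δφ = 57.5320°,  Δλ = -44.2623°
a = sin²(Δφ/2) + cos φ₁ cos φ₂ sin²(Δλ/2) = 0.298330
c = 2·arcsin(√a) = 1.155633 rad = 66.2129°
d = R·c = 6371.2 × 1.155633 = 7362.8 km

7363 km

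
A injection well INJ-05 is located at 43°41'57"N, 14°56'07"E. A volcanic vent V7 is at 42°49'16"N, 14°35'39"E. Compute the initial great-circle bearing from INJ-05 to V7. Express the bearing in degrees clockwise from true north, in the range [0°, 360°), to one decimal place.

195.9°

INJ-05: φ = +43.69917°, λ = +14.93528°
V7: φ = +42.82111°, λ = +14.59417°
Δλ = -0.3411°
y = sin Δλ · cos φ₂ = -0.004367
x = cos φ₁ sin φ₂ − sin φ₁ cos φ₂ cos Δλ = -0.015315
θ = atan2(y, x) = -164.0860° → 195.9140° (mod 360°)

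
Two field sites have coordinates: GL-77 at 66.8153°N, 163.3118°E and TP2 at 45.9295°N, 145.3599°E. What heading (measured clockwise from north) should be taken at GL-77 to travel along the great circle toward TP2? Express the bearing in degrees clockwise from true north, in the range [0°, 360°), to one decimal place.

213.4°

Δλ = -17.9519°
y = sin Δλ · cos φ₂ = -0.214379
x = cos φ₁ sin φ₂ − sin φ₁ cos φ₂ cos Δλ = -0.325379
θ = atan2(y, x) = -146.6207° → 213.3793° (mod 360°)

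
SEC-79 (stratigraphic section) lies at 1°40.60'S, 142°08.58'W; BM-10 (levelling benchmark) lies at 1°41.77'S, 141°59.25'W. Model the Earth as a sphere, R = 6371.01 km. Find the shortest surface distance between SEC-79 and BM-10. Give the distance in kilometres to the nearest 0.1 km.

SEC-79: φ = -1.67667°, λ = -142.14300°
BM-10: φ = -1.69617°, λ = -141.98750°
Δφ = -0.0195°,  Δλ = 0.1555°
a = sin²(Δφ/2) + cos φ₁ cos φ₂ sin²(Δλ/2) = 0.000002
c = 2·arcsin(√a) = 0.002734 rad = 0.1567°
d = R·c = 6371.01 × 0.002734 = 17.4 km

17.4 km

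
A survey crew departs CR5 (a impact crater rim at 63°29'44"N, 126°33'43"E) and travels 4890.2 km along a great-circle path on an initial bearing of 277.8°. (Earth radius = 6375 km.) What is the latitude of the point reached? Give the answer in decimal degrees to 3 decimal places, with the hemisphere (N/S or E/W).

CR5: φ = +63.49556°, λ = +126.56194°
δ = d/R = 4890.2/6375 = 0.767090 rad
φ₂ = arcsin(sin φ₁ cos δ + cos φ₁ sin δ cos θ)
   = arcsin(0.89490·0.71993 + 0.44627·0.69404·0.13572) = 43.33817°
λ₂ = λ₁ + atan2(sin θ sin δ cos φ₁, cos δ − sin φ₁ sin φ₂) = 55.57852°

43.338°N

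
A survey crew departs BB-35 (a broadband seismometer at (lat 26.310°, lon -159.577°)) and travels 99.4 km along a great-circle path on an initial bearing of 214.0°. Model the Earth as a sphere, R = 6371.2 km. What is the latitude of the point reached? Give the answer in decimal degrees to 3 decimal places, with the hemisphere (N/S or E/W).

25.568°N

δ = d/R = 99.4/6371.2 = 0.015601 rad
φ₂ = arcsin(sin φ₁ cos δ + cos φ₁ sin δ cos θ)
   = arcsin(0.44323·0.99988 + 0.89641·0.01560·-0.82904) = 25.56786°
λ₂ = λ₁ + atan2(sin θ sin δ cos φ₁, cos δ − sin φ₁ sin φ₂) = -160.13111°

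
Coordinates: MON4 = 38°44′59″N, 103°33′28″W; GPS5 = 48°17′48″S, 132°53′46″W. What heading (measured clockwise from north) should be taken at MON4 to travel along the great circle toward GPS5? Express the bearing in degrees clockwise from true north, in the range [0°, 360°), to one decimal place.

199.0°

MON4: φ = +38.74972°, λ = -103.55778°
GPS5: φ = -48.29667°, λ = -132.89611°
Δλ = -29.3383°
y = sin Δλ · cos φ₂ = -0.325961
x = cos φ₁ sin φ₂ − sin φ₁ cos φ₂ cos Δλ = -0.945264
θ = atan2(y, x) = -160.9739° → 199.0261° (mod 360°)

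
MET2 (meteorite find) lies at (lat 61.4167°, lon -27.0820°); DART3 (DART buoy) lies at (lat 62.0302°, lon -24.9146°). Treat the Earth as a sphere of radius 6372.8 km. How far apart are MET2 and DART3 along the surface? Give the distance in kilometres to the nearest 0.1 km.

Δφ = 0.6135°,  Δλ = 2.1674°
a = sin²(Δφ/2) + cos φ₁ cos φ₂ sin²(Δλ/2) = 0.000109
c = 2·arcsin(√a) = 0.020874 rad = 1.1960°
d = R·c = 6372.8 × 0.020874 = 133.0 km

133.0 km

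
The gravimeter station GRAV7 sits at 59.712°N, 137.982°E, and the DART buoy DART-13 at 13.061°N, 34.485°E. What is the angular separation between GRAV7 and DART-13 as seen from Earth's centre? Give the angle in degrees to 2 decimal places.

85.38°

Δφ = -46.6510°,  Δλ = -103.4970°
a = sin²(Δφ/2) + cos φ₁ cos φ₂ sin²(Δλ/2) = 0.459763
c = 2·arcsin(√a) = 1.490235 rad = 85.3842°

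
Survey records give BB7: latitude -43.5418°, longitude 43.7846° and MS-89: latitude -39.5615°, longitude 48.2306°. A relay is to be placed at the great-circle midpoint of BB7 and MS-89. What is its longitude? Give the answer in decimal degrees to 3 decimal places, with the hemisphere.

46.076°E

Bx = cos φ₂ cos Δλ = 0.768621,  By = cos φ₂ sin Δλ = 0.059763
φₘ = atan2(sin φ₁ + sin φ₂, √((cos φ₁ + Bx)² + By²)) = -41.57304°
λₘ = λ₁ + atan2(By, cos φ₁ + Bx) = 46.07610°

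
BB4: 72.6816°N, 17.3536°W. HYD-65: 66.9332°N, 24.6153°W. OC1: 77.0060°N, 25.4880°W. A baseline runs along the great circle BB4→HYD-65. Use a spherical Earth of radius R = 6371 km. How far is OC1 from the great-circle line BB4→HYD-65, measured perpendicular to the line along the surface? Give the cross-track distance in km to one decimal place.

405.3 km

δ₁₃ = central angle BB4→OC1 = 0.083933 rad  (haversine)
θ₁₃ = bearing BB4→OC1 = 337.697°,  θ₁₂ = bearing BB4→HYD-65 = 207.009°
dₓₜ = R·arcsin(sin δ₁₃ · sin(θ₁₃ − θ₁₂)) = 6371·arcsin(0.08383·sin(130.688°)) = 405.271 km
|dₓₜ| = 405.271 km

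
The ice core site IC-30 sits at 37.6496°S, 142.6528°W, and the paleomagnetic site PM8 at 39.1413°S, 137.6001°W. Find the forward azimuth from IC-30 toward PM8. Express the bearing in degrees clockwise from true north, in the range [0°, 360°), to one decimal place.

Δλ = 5.0527°
y = sin Δλ · cos φ₂ = 0.068308
x = cos φ₁ sin φ₂ − sin φ₁ cos φ₂ cos Δλ = -0.027873
θ = atan2(y, x) = 112.1980° → 112.1980° (mod 360°)

112.2°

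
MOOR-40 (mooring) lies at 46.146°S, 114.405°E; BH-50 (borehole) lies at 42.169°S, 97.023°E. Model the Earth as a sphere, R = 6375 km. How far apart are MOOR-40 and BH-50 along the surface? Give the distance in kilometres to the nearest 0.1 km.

1452.9 km

Δφ = 3.9770°,  Δλ = -17.3820°
a = sin²(Δφ/2) + cos φ₁ cos φ₂ sin²(Δλ/2) = 0.012929
c = 2·arcsin(√a) = 0.227901 rad = 13.0578°
d = R·c = 6375 × 0.227901 = 1452.9 km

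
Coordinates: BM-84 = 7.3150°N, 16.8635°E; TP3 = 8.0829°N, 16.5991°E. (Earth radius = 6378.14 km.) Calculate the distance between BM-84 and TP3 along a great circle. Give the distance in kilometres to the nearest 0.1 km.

90.3 km

Δφ = 0.7679°,  Δλ = -0.2644°
a = sin²(Δφ/2) + cos φ₁ cos φ₂ sin²(Δλ/2) = 0.000050
c = 2·arcsin(√a) = 0.014161 rad = 0.8114°
d = R·c = 6378.14 × 0.014161 = 90.3 km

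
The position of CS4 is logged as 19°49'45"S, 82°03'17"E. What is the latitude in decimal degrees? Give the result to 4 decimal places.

19.8292°S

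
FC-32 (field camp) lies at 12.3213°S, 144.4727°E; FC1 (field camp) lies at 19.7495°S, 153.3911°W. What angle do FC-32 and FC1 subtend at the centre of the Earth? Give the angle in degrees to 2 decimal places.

59.88°

Δφ = -7.4282°,  Δλ = 62.1362°
a = sin²(Δφ/2) + cos φ₁ cos φ₂ sin²(Δλ/2) = 0.249072
c = 2·arcsin(√a) = 1.045054 rad = 59.8772°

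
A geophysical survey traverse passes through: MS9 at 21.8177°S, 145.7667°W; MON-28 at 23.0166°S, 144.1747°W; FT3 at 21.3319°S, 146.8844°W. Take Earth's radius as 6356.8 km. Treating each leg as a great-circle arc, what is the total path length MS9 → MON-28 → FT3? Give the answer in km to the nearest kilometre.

MS9→MON-28: c = 0.033130 rad, d = 210.60 km
MON-28→FT3: c = 0.052748 rad, d = 335.31 km
Total = 210.60 + 335.31 = 545.91 km

546 km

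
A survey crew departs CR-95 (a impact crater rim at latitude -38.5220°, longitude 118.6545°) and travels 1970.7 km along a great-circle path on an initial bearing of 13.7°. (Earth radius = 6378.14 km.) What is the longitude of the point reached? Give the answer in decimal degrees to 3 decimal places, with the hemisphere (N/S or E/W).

δ = d/R = 1970.7/6378.14 = 0.308977 rad
φ₂ = arcsin(sin φ₁ cos δ + cos φ₁ sin δ cos θ)
   = arcsin(-0.62282·0.95265 + 0.78237·0.30408·0.97155) = -21.23439°
λ₂ = λ₁ + atan2(sin θ sin δ cos φ₁, cos δ − sin φ₁ sin φ₂) = 123.08585°

123.086°E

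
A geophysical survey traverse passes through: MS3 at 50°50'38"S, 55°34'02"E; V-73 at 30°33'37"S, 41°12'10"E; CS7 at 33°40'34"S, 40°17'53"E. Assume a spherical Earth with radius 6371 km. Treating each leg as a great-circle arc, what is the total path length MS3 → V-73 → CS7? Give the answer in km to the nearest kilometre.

MS3: φ = -50.84389°, λ = +55.56722°
V-73: φ = -30.56028°, λ = +41.20278°
CS7: φ = -33.67611°, λ = +40.29806°
MS3→V-73: c = 0.400183 rad, d = 2549.56 km
V-73→CS7: c = 0.056001 rad, d = 356.78 km
Total = 2549.56 + 356.78 = 2906.35 km

2906 km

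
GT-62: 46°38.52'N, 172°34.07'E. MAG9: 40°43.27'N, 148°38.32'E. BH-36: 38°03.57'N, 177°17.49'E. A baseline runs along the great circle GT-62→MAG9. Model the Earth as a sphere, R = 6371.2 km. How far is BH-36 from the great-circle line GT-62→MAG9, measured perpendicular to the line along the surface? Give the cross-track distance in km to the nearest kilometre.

1001 km

GT-62: φ = +46.64200°, λ = +172.56783°
MAG9: φ = +40.72117°, λ = +148.63867°
BH-36: φ = +38.05950°, λ = +177.29150°
δ₁₃ = central angle GT-62→BH-36 = 0.161632 rad  (haversine)
θ₁₃ = bearing GT-62→BH-36 = 156.240°,  θ₁₂ = bearing GT-62→MAG9 = 259.714°
dₓₜ = R·arcsin(sin δ₁₃ · sin(θ₁₃ − θ₁₂)) = 6371.2·arcsin(0.16093·sin(-103.474°)) = -1001.209 km
|dₓₜ| = 1001.209 km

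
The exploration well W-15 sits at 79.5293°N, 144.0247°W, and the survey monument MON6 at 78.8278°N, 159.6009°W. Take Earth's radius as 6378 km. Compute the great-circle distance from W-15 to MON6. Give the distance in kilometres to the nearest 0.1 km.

Δφ = -0.7015°,  Δλ = -15.5762°
a = sin²(Δφ/2) + cos φ₁ cos φ₂ sin²(Δλ/2) = 0.000684
c = 2·arcsin(√a) = 0.052316 rad = 2.9975°
d = R·c = 6378 × 0.052316 = 333.7 km

333.7 km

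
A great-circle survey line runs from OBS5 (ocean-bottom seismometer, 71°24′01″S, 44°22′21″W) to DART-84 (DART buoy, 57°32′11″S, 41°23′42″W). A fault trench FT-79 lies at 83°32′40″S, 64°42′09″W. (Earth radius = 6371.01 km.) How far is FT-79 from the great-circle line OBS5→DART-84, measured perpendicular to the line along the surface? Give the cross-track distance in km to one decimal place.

86.9 km

OBS5: φ = -71.40028°, λ = -44.37250°
DART-84: φ = -57.53639°, λ = -41.39500°
FT-79: φ = -83.54444°, λ = -64.70250°
δ₁₃ = central angle OBS5→FT-79 = 0.222325 rad  (haversine)
θ₁₃ = bearing OBS5→FT-79 = 190.204°,  θ₁₂ = bearing OBS5→DART-84 = 6.656°
dₓₜ = R·arcsin(sin δ₁₃ · sin(θ₁₃ − θ₁₂)) = 6371.01·arcsin(0.22050·sin(183.548°)) = -86.940 km
|dₓₜ| = 86.940 km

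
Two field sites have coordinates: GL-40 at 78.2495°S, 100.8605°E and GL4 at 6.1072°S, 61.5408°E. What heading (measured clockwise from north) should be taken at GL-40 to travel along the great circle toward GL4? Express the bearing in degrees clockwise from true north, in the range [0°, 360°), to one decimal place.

319.3°

Δλ = -39.3197°
y = sin Δλ · cos φ₂ = -0.630051
x = cos φ₁ sin φ₂ − sin φ₁ cos φ₂ cos Δλ = 0.731445
θ = atan2(y, x) = -40.7409° → 319.2591° (mod 360°)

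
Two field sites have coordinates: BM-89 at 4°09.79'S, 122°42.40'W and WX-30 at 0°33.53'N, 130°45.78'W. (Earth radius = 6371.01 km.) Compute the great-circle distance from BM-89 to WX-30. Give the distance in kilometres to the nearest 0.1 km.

1037.8 km

BM-89: φ = -4.16317°, λ = -122.70667°
WX-30: φ = +0.55883°, λ = -130.76300°
Δφ = 4.7220°,  Δλ = -8.0563°
a = sin²(Δφ/2) + cos φ₁ cos φ₂ sin²(Δλ/2) = 0.006618
c = 2·arcsin(√a) = 0.162888 rad = 9.3328°
d = R·c = 6371.01 × 0.162888 = 1037.8 km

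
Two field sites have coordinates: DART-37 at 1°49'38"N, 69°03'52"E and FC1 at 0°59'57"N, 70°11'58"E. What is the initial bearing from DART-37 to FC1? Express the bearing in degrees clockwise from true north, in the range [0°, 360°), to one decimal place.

DART-37: φ = +1.82722°, λ = +69.06444°
FC1: φ = +0.99917°, λ = +70.19944°
Δλ = 1.1350°
y = sin Δλ · cos φ₂ = 0.019805
x = cos φ₁ sin φ₂ − sin φ₁ cos φ₂ cos Δλ = -0.014446
θ = atan2(y, x) = 126.1063° → 126.1063° (mod 360°)

126.1°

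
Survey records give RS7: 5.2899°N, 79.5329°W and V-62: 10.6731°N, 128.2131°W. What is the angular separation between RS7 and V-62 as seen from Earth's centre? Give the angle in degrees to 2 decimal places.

Δφ = 5.3832°,  Δλ = -48.6802°
a = sin²(Δφ/2) + cos φ₁ cos φ₂ sin²(Δλ/2) = 0.168425
c = 2·arcsin(√a) = 0.845777 rad = 48.4594°

48.46°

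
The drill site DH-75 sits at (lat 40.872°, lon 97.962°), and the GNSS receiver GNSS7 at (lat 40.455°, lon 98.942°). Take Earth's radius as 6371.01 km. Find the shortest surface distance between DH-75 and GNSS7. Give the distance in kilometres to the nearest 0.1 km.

94.8 km

Δφ = -0.4170°,  Δλ = 0.9800°
a = sin²(Δφ/2) + cos φ₁ cos φ₂ sin²(Δλ/2) = 0.000055
c = 2·arcsin(√a) = 0.014876 rad = 0.8523°
d = R·c = 6371.01 × 0.014876 = 94.8 km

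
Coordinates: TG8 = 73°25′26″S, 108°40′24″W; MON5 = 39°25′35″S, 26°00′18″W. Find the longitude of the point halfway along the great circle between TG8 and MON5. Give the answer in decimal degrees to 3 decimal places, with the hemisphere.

TG8: φ = -73.42389°, λ = -108.67333°
MON5: φ = -39.42639°, λ = -26.00500°
Bx = cos φ₂ cos Δλ = 0.098573,  By = cos φ₂ sin Δλ = 0.766126
φₘ = atan2(sin φ₁ + sin φ₂, √((cos φ₁ + Bx)² + By²)) = -61.73106°
λₘ = λ₁ + atan2(By, cos φ₁ + Bx) = -45.28619°

45.286°W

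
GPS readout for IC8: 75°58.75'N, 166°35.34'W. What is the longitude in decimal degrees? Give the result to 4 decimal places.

166° + 35.34′/60 = 166 + 0.58900 = 166.5890°

166.5890°W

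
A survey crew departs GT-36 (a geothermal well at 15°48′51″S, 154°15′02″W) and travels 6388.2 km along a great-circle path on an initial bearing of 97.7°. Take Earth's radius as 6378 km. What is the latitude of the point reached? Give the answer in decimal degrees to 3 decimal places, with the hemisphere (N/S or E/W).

14.801°S

GT-36: φ = -15.81417°, λ = -154.25056°
δ = d/R = 6388.2/6378 = 1.001599 rad
φ₂ = arcsin(sin φ₁ cos δ + cos φ₁ sin δ cos θ)
   = arcsin(-0.27252·0.53896 + 0.96215·0.84233·-0.13399) = -14.80112°
λ₂ = λ₁ + atan2(sin θ sin δ cos φ₁, cos δ − sin φ₁ sin φ₂) = -94.55148°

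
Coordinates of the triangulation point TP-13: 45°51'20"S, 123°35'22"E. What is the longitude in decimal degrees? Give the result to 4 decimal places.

123° + 35′/60 + 22″/3600 = 123 + 0.58333 + 0.00611 = 123.5894°

123.5894°E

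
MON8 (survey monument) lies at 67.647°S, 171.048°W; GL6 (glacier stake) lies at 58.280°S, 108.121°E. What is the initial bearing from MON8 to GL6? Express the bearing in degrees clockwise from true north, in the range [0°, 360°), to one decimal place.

Δλ = -80.8310°
y = sin Δλ · cos φ₂ = -0.519051
x = cos φ₁ sin φ₂ − sin φ₁ cos φ₂ cos Δλ = -0.246019
θ = atan2(y, x) = -115.3600° → 244.6400° (mod 360°)

244.6°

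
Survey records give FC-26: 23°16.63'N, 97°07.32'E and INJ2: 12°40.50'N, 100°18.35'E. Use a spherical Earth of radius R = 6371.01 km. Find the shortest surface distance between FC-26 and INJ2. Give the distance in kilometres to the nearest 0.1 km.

1225.9 km

FC-26: φ = +23.27717°, λ = +97.12200°
INJ2: φ = +12.67500°, λ = +100.30583°
Δφ = -10.6022°,  Δλ = 3.1838°
a = sin²(Δφ/2) + cos φ₁ cos φ₂ sin²(Δλ/2) = 0.009227
c = 2·arcsin(√a) = 0.192416 rad = 11.0246°
d = R·c = 6371.01 × 0.192416 = 1225.9 km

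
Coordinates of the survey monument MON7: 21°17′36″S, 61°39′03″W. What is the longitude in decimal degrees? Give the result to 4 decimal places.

61.6508°W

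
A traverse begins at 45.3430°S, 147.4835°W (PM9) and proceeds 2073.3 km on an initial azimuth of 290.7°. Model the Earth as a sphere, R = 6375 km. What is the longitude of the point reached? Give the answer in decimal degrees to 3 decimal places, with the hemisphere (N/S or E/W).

δ = d/R = 2073.3/6375 = 0.325224 rad
φ₂ = arcsin(sin φ₁ cos δ + cos φ₁ sin δ cos θ)
   = arcsin(-0.71133·0.94758 + 0.70286·0.31952·0.35347) = -36.48812°
λ₂ = λ₁ + atan2(sin θ sin δ cos φ₁, cos δ − sin φ₁ sin φ₂) = -169.30816°

169.308°W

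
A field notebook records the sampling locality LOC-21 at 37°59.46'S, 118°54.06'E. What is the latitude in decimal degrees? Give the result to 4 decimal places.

37° + 59.46′/60 = 37 + 0.99100 = 37.9910°

37.9910°S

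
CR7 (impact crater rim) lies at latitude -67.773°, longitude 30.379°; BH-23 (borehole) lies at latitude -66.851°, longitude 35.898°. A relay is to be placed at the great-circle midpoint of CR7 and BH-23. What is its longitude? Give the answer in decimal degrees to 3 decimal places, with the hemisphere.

33.192°E

Bx = cos φ₂ cos Δλ = 0.391301,  By = cos φ₂ sin Δλ = 0.037809
φₘ = atan2(sin φ₁ + sin φ₂, √((cos φ₁ + Bx)² + By²)) = -67.33564°
λₘ = λ₁ + atan2(By, cos φ₁ + Bx) = 33.19165°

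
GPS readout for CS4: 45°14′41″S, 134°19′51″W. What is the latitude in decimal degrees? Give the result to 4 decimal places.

45.2447°S

45° + 14′/60 + 41″/3600 = 45 + 0.23333 + 0.01139 = 45.2447°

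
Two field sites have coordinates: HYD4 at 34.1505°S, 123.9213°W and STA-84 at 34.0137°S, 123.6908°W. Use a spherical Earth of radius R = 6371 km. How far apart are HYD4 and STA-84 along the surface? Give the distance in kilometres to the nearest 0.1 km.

26.1 km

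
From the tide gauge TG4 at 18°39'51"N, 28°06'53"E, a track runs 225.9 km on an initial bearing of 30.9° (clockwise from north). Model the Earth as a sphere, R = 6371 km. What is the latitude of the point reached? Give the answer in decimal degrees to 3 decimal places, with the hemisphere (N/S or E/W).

20.404°N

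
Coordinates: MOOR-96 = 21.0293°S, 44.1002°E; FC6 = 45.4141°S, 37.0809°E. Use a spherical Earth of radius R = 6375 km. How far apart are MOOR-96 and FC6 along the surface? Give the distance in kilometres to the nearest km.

Δφ = -24.3848°,  Δλ = -7.0193°
a = sin²(Δφ/2) + cos φ₁ cos φ₂ sin²(Δλ/2) = 0.047059
c = 2·arcsin(√a) = 0.437338 rad = 25.0576°
d = R·c = 6375 × 0.437338 = 2788.0 km

2788 km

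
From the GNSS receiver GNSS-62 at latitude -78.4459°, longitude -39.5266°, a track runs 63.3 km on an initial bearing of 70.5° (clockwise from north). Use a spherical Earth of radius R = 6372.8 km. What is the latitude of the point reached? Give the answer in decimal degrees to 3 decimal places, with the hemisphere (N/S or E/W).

δ = d/R = 63.3/6372.8 = 0.009933 rad
φ₂ = arcsin(sin φ₁ cos δ + cos φ₁ sin δ cos θ)
   = arcsin(-0.97974·0.99995 + 0.20029·0.00993·0.33381) = -78.24385°
λ₂ = λ₁ + atan2(sin θ sin δ cos φ₁, cos δ − sin φ₁ sin φ₂) = -36.89271°

78.244°S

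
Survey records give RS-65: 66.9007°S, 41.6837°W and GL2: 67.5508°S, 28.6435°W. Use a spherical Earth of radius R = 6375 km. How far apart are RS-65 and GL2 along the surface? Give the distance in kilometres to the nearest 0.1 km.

565.2 km

Δφ = -0.6501°,  Δλ = 13.0402°
a = sin²(Δφ/2) + cos φ₁ cos φ₂ sin²(Δλ/2) = 0.001964
c = 2·arcsin(√a) = 0.088661 rad = 5.0799°
d = R·c = 6375 × 0.088661 = 565.2 km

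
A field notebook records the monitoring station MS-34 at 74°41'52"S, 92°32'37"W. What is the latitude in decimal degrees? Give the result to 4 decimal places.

74.6978°S

74° + 41′/60 + 52″/3600 = 74 + 0.68333 + 0.01444 = 74.6978°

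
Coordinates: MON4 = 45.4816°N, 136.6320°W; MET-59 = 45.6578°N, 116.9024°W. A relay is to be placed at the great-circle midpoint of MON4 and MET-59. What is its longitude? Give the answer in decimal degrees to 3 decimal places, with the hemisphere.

126.783°W

Bx = cos φ₂ cos Δλ = 0.657912,  By = cos φ₂ sin Δλ = 0.235950
φₘ = atan2(sin φ₁ + sin φ₂, √((cos φ₁ + Bx)² + By²)) = 45.99626°
λₘ = λ₁ + atan2(By, cos φ₁ + Bx) = -126.78283°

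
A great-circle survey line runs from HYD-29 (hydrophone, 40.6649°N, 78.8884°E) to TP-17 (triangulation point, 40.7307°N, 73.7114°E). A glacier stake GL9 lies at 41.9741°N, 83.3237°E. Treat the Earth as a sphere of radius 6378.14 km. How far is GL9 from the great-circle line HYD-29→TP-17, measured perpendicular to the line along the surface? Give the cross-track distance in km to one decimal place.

δ₁₃ = central angle HYD-29→GL9 = 0.062458 rad  (haversine)
θ₁₃ = bearing HYD-29→GL9 = 67.089°,  θ₁₂ = bearing HYD-29→TP-17 = 272.648°
dₓₜ = R·arcsin(sin δ₁₃ · sin(θ₁₃ − θ₁₂)) = 6378.14·arcsin(0.06242·sin(-205.559°)) = 171.779 km
|dₓₜ| = 171.779 km

171.8 km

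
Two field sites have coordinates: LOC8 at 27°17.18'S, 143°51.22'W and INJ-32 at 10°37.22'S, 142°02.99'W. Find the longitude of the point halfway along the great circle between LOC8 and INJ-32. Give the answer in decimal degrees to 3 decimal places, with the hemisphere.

LOC8: φ = -27.28633°, λ = -143.85367°
INJ-32: φ = -10.62033°, λ = -142.04983°
Bx = cos φ₂ cos Δλ = 0.982383,  By = cos φ₂ sin Δλ = 0.030938
φₘ = atan2(sin φ₁ + sin φ₂, √((cos φ₁ + Bx)² + By²)) = -18.95551°
λₘ = λ₁ + atan2(By, cos φ₁ + Bx) = -142.90638°

142.906°W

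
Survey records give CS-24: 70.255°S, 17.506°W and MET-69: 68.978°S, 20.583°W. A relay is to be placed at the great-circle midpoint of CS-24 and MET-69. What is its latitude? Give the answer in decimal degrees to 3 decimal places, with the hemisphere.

69.623°S

Bx = cos φ₂ cos Δλ = 0.358209,  By = cos φ₂ sin Δλ = -0.019256
φₘ = atan2(sin φ₁ + sin φ₂, √((cos φ₁ + Bx)² + By²)) = -69.62324°
λₘ = λ₁ + atan2(By, cos φ₁ + Bx) = -19.09065°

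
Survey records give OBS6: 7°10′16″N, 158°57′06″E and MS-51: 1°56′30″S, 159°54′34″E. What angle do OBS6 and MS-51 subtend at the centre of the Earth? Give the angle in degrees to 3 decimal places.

9.163°

OBS6: φ = +7.17111°, λ = +158.95167°
MS-51: φ = -1.94167°, λ = +159.90944°
Δφ = -9.1128°,  Δλ = 0.9578°
a = sin²(Δφ/2) + cos φ₁ cos φ₂ sin²(Δλ/2) = 0.006380
c = 2·arcsin(√a) = 0.159920 rad = 9.1628°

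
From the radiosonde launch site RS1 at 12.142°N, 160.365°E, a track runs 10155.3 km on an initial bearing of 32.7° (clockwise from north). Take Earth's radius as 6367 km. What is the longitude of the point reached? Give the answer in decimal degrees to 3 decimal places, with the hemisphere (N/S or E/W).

89.259°W

δ = d/R = 10155.3/6367 = 1.594990 rad
φ₂ = arcsin(sin φ₁ cos δ + cos φ₁ sin δ cos θ)
   = arcsin(0.21034·-0.02419 + 0.97763·0.99971·0.84151) = 54.82105°
λ₂ = λ₁ + atan2(sin θ sin δ cos φ₁, cos δ − sin φ₁ sin φ₂) = -89.25898°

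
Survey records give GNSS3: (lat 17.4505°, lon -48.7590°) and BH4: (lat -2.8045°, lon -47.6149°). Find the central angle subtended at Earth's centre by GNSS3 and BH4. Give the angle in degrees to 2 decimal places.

20.29°

Δφ = -20.2550°,  Δλ = 1.1441°
a = sin²(Δφ/2) + cos φ₁ cos φ₂ sin²(Δλ/2) = 0.031014
c = 2·arcsin(√a) = 0.354065 rad = 20.2864°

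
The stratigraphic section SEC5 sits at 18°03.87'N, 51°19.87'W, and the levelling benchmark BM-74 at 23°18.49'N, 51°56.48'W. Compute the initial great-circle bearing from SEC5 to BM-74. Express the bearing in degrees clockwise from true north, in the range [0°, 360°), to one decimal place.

353.9°

SEC5: φ = +18.06450°, λ = -51.33117°
BM-74: φ = +23.30817°, λ = -51.94133°
Δλ = -0.6102°
y = sin Δλ · cos φ₂ = -0.009780
x = cos φ₁ sin φ₂ − sin φ₁ cos φ₂ cos Δλ = 0.091408
θ = atan2(y, x) = -6.1071° → 353.8929° (mod 360°)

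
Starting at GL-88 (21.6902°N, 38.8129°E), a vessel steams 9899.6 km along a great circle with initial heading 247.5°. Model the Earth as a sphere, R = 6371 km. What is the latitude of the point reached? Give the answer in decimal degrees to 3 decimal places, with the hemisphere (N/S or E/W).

20.443°S

δ = d/R = 9899.6/6371 = 1.553853 rad
φ₂ = arcsin(sin φ₁ cos δ + cos φ₁ sin δ cos θ)
   = arcsin(0.36959·0.01694 + 0.92920·0.99986·-0.38268) = -20.44299°
λ₂ = λ₁ + atan2(sin θ sin δ cos φ₁, cos δ − sin φ₁ sin φ₂) = -41.53180°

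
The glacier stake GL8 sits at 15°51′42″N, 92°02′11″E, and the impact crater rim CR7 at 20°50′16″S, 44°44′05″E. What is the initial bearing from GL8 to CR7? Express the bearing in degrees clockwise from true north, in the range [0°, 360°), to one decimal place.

233.1°

GL8: φ = +15.86167°, λ = +92.03639°
CR7: φ = -20.83778°, λ = +44.73472°
Δλ = -47.3017°
y = sin Δλ · cos φ₂ = -0.686863
x = cos φ₁ sin φ₂ − sin φ₁ cos φ₂ cos Δλ = -0.515402
θ = atan2(y, x) = -126.8835° → 233.1165° (mod 360°)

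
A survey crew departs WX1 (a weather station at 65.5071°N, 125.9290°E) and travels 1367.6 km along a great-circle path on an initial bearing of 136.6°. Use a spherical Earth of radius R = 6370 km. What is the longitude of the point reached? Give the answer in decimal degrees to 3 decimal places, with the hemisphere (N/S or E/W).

140.939°E

δ = d/R = 1367.6/6370 = 0.214694 rad
φ₂ = arcsin(sin φ₁ cos δ + cos φ₁ sin δ cos θ)
   = arcsin(0.91001·0.97704 + 0.41458·0.21305·-0.72657) = 55.58292°
λ₂ = λ₁ + atan2(sin θ sin δ cos φ₁, cos δ − sin φ₁ sin φ₂) = 140.93897°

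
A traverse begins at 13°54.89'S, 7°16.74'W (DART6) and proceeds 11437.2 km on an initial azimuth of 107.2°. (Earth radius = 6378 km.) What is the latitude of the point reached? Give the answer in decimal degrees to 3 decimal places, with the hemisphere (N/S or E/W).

DART6: φ = -13.91483°, λ = -7.27900°
δ = d/R = 11437.2/6378 = 1.793227 rad
φ₂ = arcsin(sin φ₁ cos δ + cos φ₁ sin δ cos θ)
   = arcsin(-0.24048·-0.22060 + 0.97065·0.97536·-0.29571) = -13.11517°
λ₂ = λ₁ + atan2(sin θ sin δ cos φ₁, cos δ − sin φ₁ sin φ₂) = 99.64359°

13.115°S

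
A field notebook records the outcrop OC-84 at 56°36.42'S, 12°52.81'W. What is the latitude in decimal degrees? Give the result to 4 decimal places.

56.6070°S

56° + 36.42′/60 = 56 + 0.60700 = 56.6070°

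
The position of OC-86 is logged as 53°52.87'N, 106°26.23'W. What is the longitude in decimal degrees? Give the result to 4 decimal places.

106.4372°W

106° + 26.23′/60 = 106 + 0.43717 = 106.4372°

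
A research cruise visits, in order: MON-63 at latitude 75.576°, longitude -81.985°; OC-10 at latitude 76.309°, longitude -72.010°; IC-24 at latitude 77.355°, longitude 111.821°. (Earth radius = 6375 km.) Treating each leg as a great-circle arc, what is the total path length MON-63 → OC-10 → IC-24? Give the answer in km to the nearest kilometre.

3210 km

MON-63→OC-10: c = 0.044119 rad, d = 281.26 km
OC-10→IC-24: c = 0.459389 rad, d = 2928.60 km
Total = 281.26 + 2928.60 = 3209.86 km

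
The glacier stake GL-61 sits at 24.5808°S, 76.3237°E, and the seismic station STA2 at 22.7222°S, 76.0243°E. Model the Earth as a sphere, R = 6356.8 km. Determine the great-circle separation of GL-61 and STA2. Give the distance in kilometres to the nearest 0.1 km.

208.4 km

Δφ = 1.8586°,  Δλ = -0.2994°
a = sin²(Δφ/2) + cos φ₁ cos φ₂ sin²(Δλ/2) = 0.000269
c = 2·arcsin(√a) = 0.032790 rad = 1.8787°
d = R·c = 6356.8 × 0.032790 = 208.4 km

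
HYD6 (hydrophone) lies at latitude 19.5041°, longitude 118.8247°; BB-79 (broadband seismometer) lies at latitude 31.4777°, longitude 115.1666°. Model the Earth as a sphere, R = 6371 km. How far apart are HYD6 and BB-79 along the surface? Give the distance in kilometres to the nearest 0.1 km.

Δφ = 11.9736°,  Δλ = -3.6581°
a = sin²(Δφ/2) + cos φ₁ cos φ₂ sin²(Δλ/2) = 0.011697
c = 2·arcsin(√a) = 0.216732 rad = 12.4178°
d = R·c = 6371 × 0.216732 = 1380.8 km

1380.8 km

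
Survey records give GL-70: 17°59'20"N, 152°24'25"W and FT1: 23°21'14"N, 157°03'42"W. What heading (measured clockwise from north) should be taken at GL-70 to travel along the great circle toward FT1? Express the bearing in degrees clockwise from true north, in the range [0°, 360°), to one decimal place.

321.7°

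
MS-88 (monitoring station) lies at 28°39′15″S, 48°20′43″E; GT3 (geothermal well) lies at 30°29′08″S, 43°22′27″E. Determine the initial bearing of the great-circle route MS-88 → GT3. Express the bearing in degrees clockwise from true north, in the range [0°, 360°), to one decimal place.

MS-88: φ = -28.65417°, λ = +48.34528°
GT3: φ = -30.48556°, λ = +43.37417°
Δλ = -4.9711°
y = sin Δλ · cos φ₂ = -0.074674
x = cos φ₁ sin φ₂ − sin φ₁ cos φ₂ cos Δλ = -0.033513
θ = atan2(y, x) = -114.1698° → 245.8302° (mod 360°)

245.8°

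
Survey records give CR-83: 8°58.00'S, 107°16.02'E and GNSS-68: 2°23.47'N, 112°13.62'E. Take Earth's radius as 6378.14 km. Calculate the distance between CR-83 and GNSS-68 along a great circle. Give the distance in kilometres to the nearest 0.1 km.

1378.9 km

CR-83: φ = -8.96667°, λ = +107.26700°
GNSS-68: φ = +2.39117°, λ = +112.22700°
Δφ = 11.3578°,  Δλ = 4.9600°
a = sin²(Δφ/2) + cos φ₁ cos φ₂ sin²(Δλ/2) = 0.011640
c = 2·arcsin(√a) = 0.216195 rad = 12.3871°
d = R·c = 6378.14 × 0.216195 = 1378.9 km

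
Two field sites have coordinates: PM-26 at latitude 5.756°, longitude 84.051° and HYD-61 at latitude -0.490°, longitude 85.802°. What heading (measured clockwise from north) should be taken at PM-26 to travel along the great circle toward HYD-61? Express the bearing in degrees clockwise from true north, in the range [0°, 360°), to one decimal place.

164.3°

Δλ = 1.7510°
y = sin Δλ · cos φ₂ = 0.030555
x = cos φ₁ sin φ₂ − sin φ₁ cos φ₂ cos Δλ = -0.108751
θ = atan2(y, x) = 164.3066° → 164.3066° (mod 360°)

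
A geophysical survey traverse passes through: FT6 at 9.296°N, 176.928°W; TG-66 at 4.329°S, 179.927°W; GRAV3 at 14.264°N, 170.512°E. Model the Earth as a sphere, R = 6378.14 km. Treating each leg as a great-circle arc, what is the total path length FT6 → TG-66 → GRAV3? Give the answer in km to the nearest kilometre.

3876 km

FT6→TG-66: c = 0.243456 rad, d = 1552.80 km
TG-66→GRAV3: c = 0.364272 rad, d = 2323.38 km
Total = 1552.80 + 2323.38 = 3876.18 km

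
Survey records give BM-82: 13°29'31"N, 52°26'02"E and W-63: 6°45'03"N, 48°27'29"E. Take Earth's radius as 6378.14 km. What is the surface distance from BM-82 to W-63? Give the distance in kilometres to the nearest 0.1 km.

BM-82: φ = +13.49194°, λ = +52.43389°
W-63: φ = +6.75083°, λ = +48.45806°
Δφ = -6.7411°,  Δλ = -3.9758°
a = sin²(Δφ/2) + cos φ₁ cos φ₂ sin²(Δλ/2) = 0.004619
c = 2·arcsin(√a) = 0.136026 rad = 7.7937°
d = R·c = 6378.14 × 0.136026 = 867.6 km

867.6 km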